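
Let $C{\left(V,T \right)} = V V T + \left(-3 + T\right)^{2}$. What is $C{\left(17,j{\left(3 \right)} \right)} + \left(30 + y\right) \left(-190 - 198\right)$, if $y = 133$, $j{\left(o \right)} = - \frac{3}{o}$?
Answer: $-63517$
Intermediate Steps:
$C{\left(V,T \right)} = \left(-3 + T\right)^{2} + T V^{2}$ ($C{\left(V,T \right)} = V^{2} T + \left(-3 + T\right)^{2} = T V^{2} + \left(-3 + T\right)^{2} = \left(-3 + T\right)^{2} + T V^{2}$)
$C{\left(17,j{\left(3 \right)} \right)} + \left(30 + y\right) \left(-190 - 198\right) = \left(\left(-3 - \frac{3}{3}\right)^{2} + - \frac{3}{3} \cdot 17^{2}\right) + \left(30 + 133\right) \left(-190 - 198\right) = \left(\left(-3 - 1\right)^{2} + \left(-3\right) \frac{1}{3} \cdot 289\right) + 163 \left(-388\right) = \left(\left(-3 - 1\right)^{2} - 289\right) - 63244 = \left(\left(-4\right)^{2} - 289\right) - 63244 = \left(16 - 289\right) - 63244 = -273 - 63244 = -63517$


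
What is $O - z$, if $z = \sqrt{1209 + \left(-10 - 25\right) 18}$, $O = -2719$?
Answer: $-2719 - \sqrt{579} \approx -2743.1$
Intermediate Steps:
$z = \sqrt{579}$ ($z = \sqrt{1209 - 630} = \sqrt{579} \approx 24.062$)
$O - z = -2719 - \sqrt{579}$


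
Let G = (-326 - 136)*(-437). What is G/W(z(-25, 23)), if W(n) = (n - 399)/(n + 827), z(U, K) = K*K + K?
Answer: 92803942/51 ≈ 1.8197e+6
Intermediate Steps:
G = 201894 (G = -462*(-437) = 201894)
z(U, K) = K + K**2 (z(U, K) = K**2 + K = K + K**2)
W(n) = (-399 + n)/(827 + n)
G/W(z(-25, 23)) = 201894/(((-399 + 23*(1 + 23))/(827 + 23*(1 + 23)))) = 201894/(((-399 + 23*24)/(827 + 23*24))) = 201894/(((-399 + 552)/(827 + 552))) = 201894/((153/1379)) = 201894/(((1/1379)*153)) = 201894/(153/1379) = 201894*(1379/153) = 92803942/51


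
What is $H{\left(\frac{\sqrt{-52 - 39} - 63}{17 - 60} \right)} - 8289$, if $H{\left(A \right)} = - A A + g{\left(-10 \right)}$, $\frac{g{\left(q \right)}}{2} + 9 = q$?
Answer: $- \frac{15400501}{1849} + \frac{126 i \sqrt{91}}{1849} \approx -8329.1 + 0.65006 i$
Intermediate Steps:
$g{\left(q \right)} = -18 + 2 q$
$H{\left(A \right)} = -38 - A^{2}$ ($H{\left(A \right)} = - A A + \left(-18 + 2 \left(-10\right)\right) = - A^{2} - 38 = -38 - A^{2}$)
$H{\left(\frac{\sqrt{-52 - 39} - 63}{17 - 60} \right)} - 8289 = \left(-38 - \left(\frac{\sqrt{-52 - 39} - 63}{17 - 60}\right)^{2}\right) - 8289 = \left(-38 - \left(\frac{\sqrt{-91} - 63}{-43}\right)^{2}\right) - 8289 = \left(-38 - \left(\left(i \sqrt{91} - 63\right) \left(- \frac{1}{43}\right)\right)^{2}\right) - 8289 = \left(-38 - \left(\left(-63 + i \sqrt{91}\right) \left(- \frac{1}{43}\right)\right)^{2}\right) - 8289 = \left(-38 - \left(\frac{63}{43} - \frac{i \sqrt{91}}{43}\right)^{2}\right) - 8289 = -8327 - \left(\frac{63}{43} - \frac{i \sqrt{91}}{43}\right)^{2}$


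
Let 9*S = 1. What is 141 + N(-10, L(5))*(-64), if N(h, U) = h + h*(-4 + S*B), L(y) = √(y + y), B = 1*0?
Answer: -1779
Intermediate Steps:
S = ⅑ (S = (⅑)*1 = ⅑ ≈ 0.11111)
B = 0
L(y) = √2*√y (L(y) = √(2*y) = √2*√y)
N(h, U) = -3*h (N(h, U) = h + h*(-4 + (⅑)*0) = h + h*(-4 + 0) = h + h*(-4) = h - 4*h = -3*h)
141 + N(-10, L(5))*(-64) = 141 - 3*(-10)*(-64) = 141 + 30*(-64) = 141 - 1920 = -1779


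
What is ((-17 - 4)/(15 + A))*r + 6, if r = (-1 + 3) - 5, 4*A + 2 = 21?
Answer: 726/79 ≈ 9.1899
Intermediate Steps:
A = 19/4 (A = -1/2 + (1/4)*21 = -1/2 + 21/4 = 19/4 ≈ 4.7500)
r = -3 (r = 2 - 5 = -3)
((-17 - 4)/(15 + A))*r + 6 = ((-17 - 4)/(15 + 19/4))*(-3) + 6 = -21/79/4*(-3) + 6 = -21*4/79*(-3) + 6 = -84/79*(-3) + 6 = 252/79 + 6 = 726/79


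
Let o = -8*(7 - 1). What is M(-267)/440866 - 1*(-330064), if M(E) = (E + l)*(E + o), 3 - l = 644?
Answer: 72757140722/220433 ≈ 3.3006e+5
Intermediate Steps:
o = -48 (o = -8*6 = -48)
l = -641 (l = 3 - 1*644 = 3 - 644 = -641)
M(E) = (-641 + E)*(-48 + E) (M(E) = (E - 641)*(E - 48) = (-641 + E)*(-48 + E))
M(-267)/440866 - 1*(-330064) = (30768 + (-267)**2 - 689*(-267))/440866 - 1*(-330064) = (30768 + 71289 + 183963)*(1/440866) + 330064 = 286020*(1/440866) + 330064 = 143010/220433 + 330064 = 72757140722/220433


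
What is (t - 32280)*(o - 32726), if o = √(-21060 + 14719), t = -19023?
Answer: 1678941978 - 51303*I*√6341 ≈ 1.6789e+9 - 4.0853e+6*I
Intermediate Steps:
o = I*√6341 (o = √(-6341) = I*√6341 ≈ 79.63*I)
(t - 32280)*(o - 32726) = (-19023 - 32280)*(I*√6341 - 32726) = -51303*(-32726 + I*√6341) = 1678941978 - 51303*I*√6341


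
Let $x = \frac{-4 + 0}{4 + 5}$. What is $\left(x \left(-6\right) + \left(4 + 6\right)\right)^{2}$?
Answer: $\frac{1444}{9} \approx 160.44$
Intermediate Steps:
$x = - \frac{4}{9} \approx -0.44444$
$\left(x \left(-6\right) + \left(4 + 6\right)\right)^{2} = \left(\left(- \frac{4}{9}\right) \left(-6\right) + \left(4 + 6\right)\right)^{2} = \left(\frac{8}{3} + 10\right)^{2} = \left(\frac{38}{3}\right)^{2} = \frac{1444}{9}$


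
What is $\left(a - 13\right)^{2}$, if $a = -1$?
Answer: $196$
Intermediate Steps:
$\left(a - 13\right)^{2} = \left(-1 - 13\right)^{2} = \left(-14\right)^{2} = 196$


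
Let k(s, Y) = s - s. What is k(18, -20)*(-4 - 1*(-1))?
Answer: 0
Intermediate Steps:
k(s, Y) = 0
k(18, -20)*(-4 - 1*(-1)) = 0*(-4 - 1*(-1)) = 0*(-4 + 1) = 0*(-3) = 0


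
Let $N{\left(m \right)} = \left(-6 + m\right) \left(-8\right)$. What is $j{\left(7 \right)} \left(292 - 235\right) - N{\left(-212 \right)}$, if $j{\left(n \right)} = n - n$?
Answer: $-1744$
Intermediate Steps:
$j{\left(n \right)} = 0$
$N{\left(m \right)} = 48 - 8 m$
$j{\left(7 \right)} \left(292 - 235\right) - N{\left(-212 \right)} = 0 \left(292 - 235\right) - \left(48 - -1696\right) = 0 \cdot 57 - \left(48 + 1696\right) = 0 - 1744 = -1744$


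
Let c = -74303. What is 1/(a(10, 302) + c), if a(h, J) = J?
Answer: -1/74001 ≈ -1.3513e-5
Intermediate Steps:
1/(a(10, 302) + c) = 1/(302 - 74303) = 1/(-74001) = -1/74001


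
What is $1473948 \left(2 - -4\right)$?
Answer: $8843688$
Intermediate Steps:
$1473948 \left(2 - -4\right) = 1473948 \left(2 + 4\right) = 1473948 \cdot 6 = 8843688$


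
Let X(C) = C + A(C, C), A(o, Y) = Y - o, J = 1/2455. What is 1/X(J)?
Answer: 2455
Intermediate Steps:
J = 1/2455 ≈ 0.00040733
X(C) = C (X(C) = C + (C - C) = C + 0 = C)
1/X(J) = 1/(1/2455) = 2455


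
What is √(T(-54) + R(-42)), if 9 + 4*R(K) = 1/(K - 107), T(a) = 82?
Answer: 7*√144530/298 ≈ 8.9302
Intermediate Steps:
R(K) = -9/4 + 1/(4*(-107 + K)) (R(K) = -9/4 + 1/(4*(K - 107)) = -9/4 + 1/(4*(-107 + K)))
√(T(-54) + R(-42)) = √(82 + (964 - 9*(-42))/(4*(-107 - 42))) = √(82 + (¼)*(964 + 378)/(-149)) = √(82 + (¼)*(-1/149)*1342) = √(82 - 671/298) = √(23765/298) = 7*√144530/298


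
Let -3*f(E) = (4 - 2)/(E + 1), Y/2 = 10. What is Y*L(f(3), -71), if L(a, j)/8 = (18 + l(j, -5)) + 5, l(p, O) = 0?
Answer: 3680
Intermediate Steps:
Y = 20 (Y = 2*10 = 20)
f(E) = -2/(3*(1 + E)) (f(E) = -(4 - 2)/(3*(E + 1)) = -2/(3*(1 + E)))
L(a, j) = 184 (L(a, j) = 8*((18 + 0) + 5) = 8*(18 + 5) = 8*23 = 184)
Y*L(f(3), -71) = 20*184 = 3680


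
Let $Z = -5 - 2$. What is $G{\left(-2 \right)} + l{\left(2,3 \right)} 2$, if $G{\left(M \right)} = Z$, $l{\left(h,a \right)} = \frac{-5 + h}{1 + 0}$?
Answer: $-13$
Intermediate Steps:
$l{\left(h,a \right)} = -5 + h$ ($l{\left(h,a \right)} = \frac{-5 + h}{1} = \left(-5 + h\right) 1 = -5 + h$)
$Z = -7$ ($Z = -5 - 2 = -7$)
$G{\left(M \right)} = -7$
$G{\left(-2 \right)} + l{\left(2,3 \right)} 2 = -7 + \left(-5 + 2\right) 2 = -7 - 6 = -13$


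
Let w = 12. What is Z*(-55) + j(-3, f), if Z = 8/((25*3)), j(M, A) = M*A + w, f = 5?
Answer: -133/15 ≈ -8.8667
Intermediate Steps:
j(M, A) = 12 + A*M (j(M, A) = M*A + 12 = A*M + 12 = 12 + A*M)
Z = 8/75 ≈ 0.10667
Z*(-55) + j(-3, f) = (8/75)*(-55) + (12 + 5*(-3)) = -88/15 + (12 - 15) = -88/15 - 3 = -133/15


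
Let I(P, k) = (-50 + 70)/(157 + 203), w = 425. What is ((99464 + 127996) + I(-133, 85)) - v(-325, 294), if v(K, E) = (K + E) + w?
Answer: 4087189/18 ≈ 2.2707e+5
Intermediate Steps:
v(K, E) = 425 + E + K (v(K, E) = (K + E) + 425 = (E + K) + 425 = 425 + E + K)
I(P, k) = 1/18 (I(P, k) = 20/360 = 20*(1/360) = 1/18)
((99464 + 127996) + I(-133, 85)) - v(-325, 294) = ((99464 + 127996) + 1/18) - (425 + 294 - 325) = (227460 + 1/18) - 1*394 = 4094281/18 - 394 = 4087189/18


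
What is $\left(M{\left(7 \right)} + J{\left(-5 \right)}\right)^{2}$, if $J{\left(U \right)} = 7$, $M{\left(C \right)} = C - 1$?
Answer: $169$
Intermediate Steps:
$M{\left(C \right)} = -1 + C$
$\left(M{\left(7 \right)} + J{\left(-5 \right)}\right)^{2} = \left(\left(-1 + 7\right) + 7\right)^{2} = \left(6 + 7\right)^{2} = 13^{2} = 169$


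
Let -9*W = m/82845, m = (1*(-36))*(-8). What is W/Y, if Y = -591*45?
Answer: 32/2203262775 ≈ 1.4524e-8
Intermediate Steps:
m = 288 (m = -36*(-8) = 288)
Y = -26595
W = -32/82845 ≈ -0.00038626
W/Y = -32/82845/(-26595) = -32/82845*(-1/26595) = 32/2203262775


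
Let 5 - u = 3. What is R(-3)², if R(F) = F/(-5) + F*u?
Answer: 729/25 ≈ 29.160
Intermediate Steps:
u = 2 (u = 5 - 1*3 = 5 - 3 = 2)
R(F) = 9*F/5 (R(F) = F/(-5) + F*2 = F*(-⅕) + 2*F = -F/5 + 2*F = 9*F/5)
R(-3)² = ((9/5)*(-3))² = (-27/5)² = 729/25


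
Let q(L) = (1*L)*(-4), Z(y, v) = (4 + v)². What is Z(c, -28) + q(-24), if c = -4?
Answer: 672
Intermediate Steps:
q(L) = -4*L (q(L) = L*(-4) = -4*L)
Z(c, -28) + q(-24) = (4 - 28)² - 4*(-24) = (-24)² + 96 = 576 + 96 = 672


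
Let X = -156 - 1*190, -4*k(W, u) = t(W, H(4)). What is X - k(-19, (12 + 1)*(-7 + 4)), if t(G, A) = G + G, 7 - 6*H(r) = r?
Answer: -711/2 ≈ -355.50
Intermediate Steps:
H(r) = 7/6 - r/6
t(G, A) = 2*G
k(W, u) = -W/2
X = -346 (X = -156 - 190 = -346)
X - k(-19, (12 + 1)*(-7 + 4)) = -346 - (-1)*(-19)/2 = -346 - 1*19/2 = -346 - 19/2 = -711/2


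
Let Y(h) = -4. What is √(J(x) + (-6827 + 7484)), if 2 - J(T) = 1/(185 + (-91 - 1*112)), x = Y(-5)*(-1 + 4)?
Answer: √23726/6 ≈ 25.672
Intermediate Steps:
x = -12 (x = -4*(-1 + 4) = -4*3 = -12)
J(T) = 37/18 (J(T) = 2 - 1/(185 + (-91 - 1*112)) = 2 - 1/(185 + (-91 - 112)) = 2 - 1/(185 - 203) = 2 - 1/(-18) = 2 - 1*(-1/18) = 2 + 1/18 = 37/18)
√(J(x) + (-6827 + 7484)) = √(37/18 + (-6827 + 7484)) = √(37/18 + 657) = √(11863/18) = √23726/6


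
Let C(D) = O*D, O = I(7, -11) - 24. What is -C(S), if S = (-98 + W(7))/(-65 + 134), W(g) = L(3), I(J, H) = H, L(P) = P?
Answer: -3325/69 ≈ -48.188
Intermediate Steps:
W(g) = 3
O = -35 (O = -11 - 24 = -35)
S = -95/69 (S = (-98 + 3)/(-65 + 134) = -95/69 ≈ -1.3768)
C(D) = -35*D
-C(S) = -(-35)*(-95)/69 = -1*3325/69 = -3325/69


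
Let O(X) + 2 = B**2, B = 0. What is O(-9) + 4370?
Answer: 4368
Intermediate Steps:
O(X) = -2 (O(X) = -2 + 0**2 = -2 + 0 = -2)
O(-9) + 4370 = -2 + 4370 = 4368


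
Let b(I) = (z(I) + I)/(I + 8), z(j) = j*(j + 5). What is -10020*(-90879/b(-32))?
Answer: -682955685/26 ≈ -2.6268e+7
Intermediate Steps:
z(j) = j*(5 + j)
b(I) = (I + I*(5 + I))/(8 + I) (b(I) = (I*(5 + I) + I)/(I + 8) = (I + I*(5 + I))/(8 + I))
-10020*(-90879/b(-32)) = -10020*90879*(8 - 32)/(32*(6 - 32)) = -10020/(-32*(-26)/(-24)*(-1/90879)) = -10020/(-32*(-1/24)*(-26)*(-1/90879)) = -10020/((-104/3*(-1/90879))) = -10020/104/272637 = -10020*272637/104 = -682955685/26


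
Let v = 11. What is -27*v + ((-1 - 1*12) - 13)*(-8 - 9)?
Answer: 145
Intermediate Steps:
-27*v + ((-1 - 1*12) - 13)*(-8 - 9) = -27*11 + ((-1 - 1*12) - 13)*(-8 - 9) = -297 + ((-1 - 12) - 13)*(-17) = -297 + (-13 - 13)*(-17) = -297 - 26*(-17) = -297 + 442 = 145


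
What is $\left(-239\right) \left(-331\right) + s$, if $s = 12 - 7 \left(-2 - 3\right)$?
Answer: $79156$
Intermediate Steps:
$s = 47$ ($s = 12 - 7 \left(-2 - 3\right) = 12 - -35 = 12 + 35 = 47$)
$\left(-239\right) \left(-331\right) + s = \left(-239\right) \left(-331\right) + 47 = 79109 + 47 = 79156$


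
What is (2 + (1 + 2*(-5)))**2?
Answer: 49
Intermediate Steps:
(2 + (1 + 2*(-5)))**2 = (2 + (1 - 10))**2 = (2 - 9)**2 = (-7)**2 = 49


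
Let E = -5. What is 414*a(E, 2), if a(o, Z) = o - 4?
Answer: -3726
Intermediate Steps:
a(o, Z) = -4 + o
414*a(E, 2) = 414*(-4 - 5) = 414*(-9) = -3726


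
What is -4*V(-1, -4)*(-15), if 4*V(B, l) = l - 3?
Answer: -105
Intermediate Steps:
V(B, l) = -3/4 + l/4 (V(B, l) = (l - 3)/4 = (-3 + l)/4 = -3/4 + l/4)
-4*V(-1, -4)*(-15) = -4*(-3/4 + (1/4)*(-4))*(-15) = -4*(-3/4 - 1)*(-15) = -4*(-7/4)*(-15) = 7*(-15) = -105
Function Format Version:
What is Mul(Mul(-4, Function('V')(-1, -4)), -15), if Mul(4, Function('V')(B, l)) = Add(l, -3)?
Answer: -105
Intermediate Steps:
Function('V')(B, l) = Add(Rational(-3, 4), Mul(Rational(1, 4), l)) (Function('V')(B, l) = Mul(Rational(1, 4), Add(l, -3)) = Mul(Rational(1, 4), Add(-3, l)) = Add(Rational(-3, 4), Mul(Rational(1, 4), l)))
Mul(Mul(-4, Function('V')(-1, -4)), -15) = Mul(Mul(-4, Add(Rational(-3, 4), Mul(Rational(1, 4), -4))), -15) = Mul(Mul(-4, Add(Rational(-3, 4), -1)), -15) = Mul(Mul(-4, Rational(-7, 4)), -15) = Mul(7, -15) = -105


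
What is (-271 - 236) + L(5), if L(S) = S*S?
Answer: -482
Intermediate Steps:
L(S) = S²
(-271 - 236) + L(5) = (-271 - 236) + 5² = -507 + 25 = -482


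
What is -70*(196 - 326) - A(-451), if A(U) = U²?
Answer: -194301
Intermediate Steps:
-70*(196 - 326) - A(-451) = -70*(196 - 326) - 1*(-451)² = -70*(-130) - 1*203401 = 9100 - 203401 = -194301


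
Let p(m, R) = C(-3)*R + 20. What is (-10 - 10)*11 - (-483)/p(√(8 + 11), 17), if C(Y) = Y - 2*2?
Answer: -7421/33 ≈ -224.88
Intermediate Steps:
C(Y) = -4 + Y (C(Y) = Y - 4 = -4 + Y)
p(m, R) = 20 - 7*R (p(m, R) = (-4 - 3)*R + 20 = -7*R + 20 = 20 - 7*R)
(-10 - 10)*11 - (-483)/p(√(8 + 11), 17) = (-10 - 10)*11 - (-483)/(20 - 7*17) = -20*11 - (-483)/(20 - 119) = -220 - (-483)/(-99) = -220 - (-483)*(-1)/99 = -220 - 1*161/33 = -220 - 161/33 = -7421/33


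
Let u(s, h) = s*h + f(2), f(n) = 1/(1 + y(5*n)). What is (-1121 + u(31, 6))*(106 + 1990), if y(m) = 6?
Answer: -13716224/7 ≈ -1.9595e+6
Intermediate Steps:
f(n) = 1/7 (f(n) = 1/(1 + 6) = 1/7)
u(s, h) = 1/7 + h*s (u(s, h) = s*h + 1/7 = h*s + 1/7 = 1/7 + h*s)
(-1121 + u(31, 6))*(106 + 1990) = (-1121 + (1/7 + 6*31))*(106 + 1990) = (-1121 + (1/7 + 186))*2096 = (-1121 + 1303/7)*2096 = -6544/7*2096 = -13716224/7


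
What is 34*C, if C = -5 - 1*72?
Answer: -2618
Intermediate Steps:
C = -77 (C = -5 - 72 = -77)
34*C = 34*(-77) = -2618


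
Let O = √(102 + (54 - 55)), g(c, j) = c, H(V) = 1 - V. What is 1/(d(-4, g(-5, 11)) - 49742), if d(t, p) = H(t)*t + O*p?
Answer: -49762/2476254119 + 5*√101/2476254119 ≈ -2.0075e-5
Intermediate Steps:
O = √101 (O = √(102 - 1) = √101 ≈ 10.050)
d(t, p) = p*√101 + t*(1 - t) (d(t, p) = (1 - t)*t + √101*p = t*(1 - t) + p*√101 = p*√101 + t*(1 - t))
1/(d(-4, g(-5, 11)) - 49742) = 1/((-5*√101 - 1*(-4)*(-1 - 4)) - 49742) = 1/((-5*√101 - 1*(-4)*(-5)) - 49742) = 1/((-5*√101 - 20) - 49742) = 1/((-20 - 5*√101) - 49742) = 1/(-49762 - 5*√101)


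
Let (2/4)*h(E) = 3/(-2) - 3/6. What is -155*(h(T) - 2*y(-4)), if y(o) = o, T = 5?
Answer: -620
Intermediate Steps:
h(E) = -4 (h(E) = 2*(3/(-2) - 3/6) = 2*(3*(-½) - 3*⅙) = 2*(-3/2 - ½) = 2*(-2) = -4)
-155*(h(T) - 2*y(-4)) = -155*(-4 - 2*(-4)) = -155*(-4 + 8) = -155*4 = -620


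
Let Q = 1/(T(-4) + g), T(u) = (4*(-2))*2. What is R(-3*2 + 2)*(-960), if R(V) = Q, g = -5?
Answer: 320/7 ≈ 45.714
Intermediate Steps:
T(u) = -16 (T(u) = -8*2 = -16)
Q = -1/21 (Q = 1/(-16 - 5) = 1/(-21) = -1/21 ≈ -0.047619)
R(V) = -1/21
R(-3*2 + 2)*(-960) = -1/21*(-960) = 320/7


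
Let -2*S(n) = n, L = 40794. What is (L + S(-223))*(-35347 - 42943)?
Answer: -3202491595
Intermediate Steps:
S(n) = -n/2
(L + S(-223))*(-35347 - 42943) = (40794 - 1/2*(-223))*(-35347 - 42943) = (40794 + 223/2)*(-78290) = (81811/2)*(-78290) = -3202491595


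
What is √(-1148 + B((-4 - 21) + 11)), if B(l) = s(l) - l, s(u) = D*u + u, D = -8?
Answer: 2*I*√259 ≈ 32.187*I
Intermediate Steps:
s(u) = -7*u (s(u) = -8*u + u = -7*u)
B(l) = -8*l (B(l) = -7*l - l = -8*l)
√(-1148 + B((-4 - 21) + 11)) = √(-1148 - 8*((-4 - 21) + 11)) = √(-1148 - 8*(-25 + 11)) = √(-1148 - 8*(-14)) = √(-1148 + 112) = √(-1036) = 2*I*√259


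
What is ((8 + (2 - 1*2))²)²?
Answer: 4096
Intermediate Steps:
((8 + (2 - 1*2))²)² = ((8 + (2 - 2))²)² = ((8 + 0)²)² = (8²)² = 64² = 4096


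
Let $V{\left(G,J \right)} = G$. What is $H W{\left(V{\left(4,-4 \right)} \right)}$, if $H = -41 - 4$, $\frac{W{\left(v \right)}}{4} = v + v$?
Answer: $-1440$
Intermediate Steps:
$W{\left(v \right)} = 8 v$ ($W{\left(v \right)} = 4 \left(v + v\right) = 4 \cdot 2 v = 8 v$)
$H = -45$
$H W{\left(V{\left(4,-4 \right)} \right)} = - 45 \cdot 8 \cdot 4 = \left(-45\right) 32 = -1440$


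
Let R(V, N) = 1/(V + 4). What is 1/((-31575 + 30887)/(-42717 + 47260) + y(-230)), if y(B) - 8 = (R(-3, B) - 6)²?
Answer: 4543/149231 ≈ 0.030443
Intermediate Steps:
R(V, N) = 1/(4 + V)
y(B) = 33 (y(B) = 8 + (1/(4 - 3) - 6)² = 8 + (1/1 - 6)² = 8 + (1 - 6)² = 8 + (-5)² = 8 + 25 = 33)
1/((-31575 + 30887)/(-42717 + 47260) + y(-230)) = 1/((-31575 + 30887)/(-42717 + 47260) + 33) = 1/(-688/4543 + 33) = 1/(149231/4543) = 4543/149231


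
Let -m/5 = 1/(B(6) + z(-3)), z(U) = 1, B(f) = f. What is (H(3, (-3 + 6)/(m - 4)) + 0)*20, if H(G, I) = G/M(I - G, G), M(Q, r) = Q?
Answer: -33/2 ≈ -16.500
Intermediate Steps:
m = -5/7 (m = -5/(6 + 1) = -5/7 ≈ -0.71429)
H(G, I) = G/(I - G)
(H(3, (-3 + 6)/(m - 4)) + 0)*20 = (-1*3/(3 - (-3 + 6)/(-5/7 - 4)) + 0)*20 = (-1*3/(3 - 3/(-33/7)) + 0)*20 = (-1*3/(3 - 3*(-7)/33) + 0)*20 = (-1*3/(3 - 1*(-7/11)) + 0)*20 = (-1*3/(3 + 7/11) + 0)*20 = (-1*3/40/11 + 0)*20 = (-1*3*11/40 + 0)*20 = (-33/40 + 0)*20 = -33/40*20 = -33/2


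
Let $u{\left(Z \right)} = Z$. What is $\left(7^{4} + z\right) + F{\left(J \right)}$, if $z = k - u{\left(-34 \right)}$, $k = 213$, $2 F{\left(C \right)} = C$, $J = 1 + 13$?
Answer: $2655$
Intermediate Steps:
$J = 14$
$F{\left(C \right)} = \frac{C}{2}$
$z = 247$ ($z = 213 - -34 = 213 + 34 = 247$)
$\left(7^{4} + z\right) + F{\left(J \right)} = \left(7^{4} + 247\right) + \frac{1}{2} \cdot 14 = \left(2401 + 247\right) + 7 = 2648 + 7 = 2655$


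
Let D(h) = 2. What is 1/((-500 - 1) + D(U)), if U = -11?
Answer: -1/499 ≈ -0.0020040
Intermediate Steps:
1/((-500 - 1) + D(U)) = 1/((-500 - 1) + 2) = 1/(-501 + 2) = 1/(-499) = -1/499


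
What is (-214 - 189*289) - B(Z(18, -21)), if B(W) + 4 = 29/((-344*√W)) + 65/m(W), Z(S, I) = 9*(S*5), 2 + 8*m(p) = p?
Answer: -5537996/101 + 29*√10/30960 ≈ -54832.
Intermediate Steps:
m(p) = -¼ + p/8
Z(S, I) = 45*S (Z(S, I) = 9*(5*S) = 45*S)
B(W) = -4 + 65/(-¼ + W/8) - 29/(344*√W) (B(W) = -4 + (29/((-344*√W)) + 65/(-¼ + W/8)) = -4 + (29*(-1/(344*√W)) + 65/(-¼ + W/8)) = -4 + (-29/(344*√W) + 65/(-¼ + W/8)) = -4 + (65/(-¼ + W/8) - 29/(344*√W)) = -4 + 65/(-¼ + W/8) - 29/(344*√W))
(-214 - 189*289) - B(Z(18, -21)) = (-214 - 189*289) - (58 - 1376*7290*√10 - 1305*18 + 181632*√(45*18))/(344*√(45*18)*(-2 + 45*18)) = (-214 - 54621) - (58 - 10031040*√10 - 29*810 + 181632*√810)/(344*√810*(-2 + 810)) = -54835 - √10/90*(58 - 10031040*√10 - 23490 + 181632*(9*√10))/(344*808) = -54835 - √10/90*(58 - 10031040*√10 - 23490 + 1634688*√10)/(344*808) = -54835 - √10/90*(-23432 - 8396352*√10)/(344*808) = -54835 - √10*(-23432 - 8396352*√10)/25015680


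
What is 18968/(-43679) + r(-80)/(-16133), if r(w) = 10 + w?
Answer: -302953214/704673307 ≈ -0.42992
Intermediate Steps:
18968/(-43679) + r(-80)/(-16133) = 18968/(-43679) + (10 - 80)/(-16133) = 18968*(-1/43679) - 70*(-1/16133) = -18968/43679 + 70/16133 = -302953214/704673307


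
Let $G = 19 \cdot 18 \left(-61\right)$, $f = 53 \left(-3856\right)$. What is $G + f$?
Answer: $-225230$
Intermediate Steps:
$f = -204368$
$G = -20862$ ($G = 342 \left(-61\right) = -20862$)
$G + f = -20862 - 204368 = -225230$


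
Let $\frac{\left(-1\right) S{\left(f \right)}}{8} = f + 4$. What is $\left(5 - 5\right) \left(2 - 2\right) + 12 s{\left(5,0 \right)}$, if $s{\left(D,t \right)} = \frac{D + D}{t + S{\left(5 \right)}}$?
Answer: $- \frac{5}{3} \approx -1.6667$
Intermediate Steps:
$S{\left(f \right)} = -32 - 8 f$ ($S{\left(f \right)} = - 8 \left(f + 4\right) = - 8 \left(4 + f\right) = -32 - 8 f$)
$s{\left(D,t \right)} = \frac{2 D}{-72 + t}$ ($s{\left(D,t \right)} = \frac{D + D}{t - 72} = \frac{2 D}{t - 72} = \frac{2 D}{-72 + t}$)
$\left(5 - 5\right) \left(2 - 2\right) + 12 s{\left(5,0 \right)} = \left(5 - 5\right) \left(2 - 2\right) + 12 \cdot 2 \cdot 5 \frac{1}{-72 + 0} = 0 \cdot 0 + 12 \cdot 2 \cdot 5 \frac{1}{-72} = 0 + 12 \cdot 2 \cdot 5 \left(- \frac{1}{72}\right) = 0 + 12 \left(- \frac{5}{36}\right) = 0 - \frac{5}{3} = - \frac{5}{3}$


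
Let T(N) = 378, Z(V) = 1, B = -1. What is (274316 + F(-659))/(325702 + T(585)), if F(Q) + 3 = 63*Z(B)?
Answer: 34297/40760 ≈ 0.84144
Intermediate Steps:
F(Q) = 60 (F(Q) = -3 + 63*1 = -3 + 63 = 60)
(274316 + F(-659))/(325702 + T(585)) = (274316 + 60)/(325702 + 378) = 274376/326080 = 274376*(1/326080) = 34297/40760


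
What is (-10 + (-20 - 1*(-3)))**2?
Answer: 729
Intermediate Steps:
(-10 + (-20 - 1*(-3)))**2 = (-10 + (-20 + 3))**2 = (-10 - 17)**2 = (-27)**2 = 729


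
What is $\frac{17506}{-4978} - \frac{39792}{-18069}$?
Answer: $- \frac{1037117}{789013} \approx -1.3144$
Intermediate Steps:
$\frac{17506}{-4978} - \frac{39792}{-18069} = 17506 \left(- \frac{1}{4978}\right) - - \frac{13264}{6023} = - \frac{8753}{2489} + \frac{13264}{6023} = - \frac{1037117}{789013}$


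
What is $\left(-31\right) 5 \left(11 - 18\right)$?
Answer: $1085$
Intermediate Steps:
$\left(-31\right) 5 \left(11 - 18\right) = - 155 \left(11 - 18\right) = \left(-155\right) \left(-7\right) = 1085$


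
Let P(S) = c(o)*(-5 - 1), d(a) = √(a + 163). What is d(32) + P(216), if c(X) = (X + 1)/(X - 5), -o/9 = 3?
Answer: -39/8 + √195 ≈ 9.0892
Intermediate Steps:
o = -27 (o = -9*3 = -27)
c(X) = (1 + X)/(-5 + X)
d(a) = √(163 + a)
P(S) = -39/8 (P(S) = ((1 - 27)/(-5 - 27))*(-5 - 1) = (-26/(-32))*(-6) = -1/32*(-26)*(-6) = (13/16)*(-6) = -39/8)
d(32) + P(216) = √(163 + 32) - 39/8 = √195 - 39/8 = -39/8 + √195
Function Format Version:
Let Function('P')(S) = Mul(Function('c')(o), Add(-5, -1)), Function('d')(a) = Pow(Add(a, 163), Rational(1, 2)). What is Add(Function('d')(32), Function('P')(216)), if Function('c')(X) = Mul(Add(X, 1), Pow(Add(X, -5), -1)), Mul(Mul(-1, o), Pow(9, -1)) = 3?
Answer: Add(Rational(-39, 8), Pow(195, Rational(1, 2))) ≈ 9.0892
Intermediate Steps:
o = -27 (o = Mul(-9, 3) = -27)
Function('c')(X) = Mul(Pow(Add(-5, X), -1), Add(1, X)) (Function('c')(X) = Mul(Add(1, X), Pow(Add(-5, X), -1)) = Mul(Pow(Add(-5, X), -1), Add(1, X)))
Function('d')(a) = Pow(Add(163, a), Rational(1, 2))
Function('P')(S) = Rational(-39, 8) (Function('P')(S) = Mul(Mul(Pow(Add(-5, -27), -1), Add(1, -27)), Add(-5, -1)) = Mul(Mul(Pow(-32, -1), -26), -6) = Mul(Mul(Rational(-1, 32), -26), -6) = Mul(Rational(13, 16), -6) = Rational(-39, 8))
Add(Function('d')(32), Function('P')(216)) = Add(Pow(Add(163, 32), Rational(1, 2)), Rational(-39, 8)) = Add(Pow(195, Rational(1, 2)), Rational(-39, 8)) = Add(Rational(-39, 8), Pow(195, Rational(1, 2)))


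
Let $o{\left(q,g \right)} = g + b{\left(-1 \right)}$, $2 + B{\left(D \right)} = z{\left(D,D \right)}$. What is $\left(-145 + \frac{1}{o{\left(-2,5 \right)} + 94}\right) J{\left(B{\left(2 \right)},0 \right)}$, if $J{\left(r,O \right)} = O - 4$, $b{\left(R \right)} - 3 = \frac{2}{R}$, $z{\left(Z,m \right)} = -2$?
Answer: $\frac{14499}{25} \approx 579.96$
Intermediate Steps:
$b{\left(R \right)} = 3 + \frac{2}{R}$
$B{\left(D \right)} = -4$ ($B{\left(D \right)} = -2 - 2 = -4$)
$o{\left(q,g \right)} = 1 + g$ ($o{\left(q,g \right)} = g + \left(3 + \frac{2}{-1}\right) = g + \left(3 + 2 \left(-1\right)\right) = g + \left(3 - 2\right) = g + 1 = 1 + g$)
$J{\left(r,O \right)} = -4 + O$ ($J{\left(r,O \right)} = O - 4 = -4 + O$)
$\left(-145 + \frac{1}{o{\left(-2,5 \right)} + 94}\right) J{\left(B{\left(2 \right)},0 \right)} = \left(-145 + \frac{1}{\left(1 + 5\right) + 94}\right) \left(-4 + 0\right) = \left(-145 + \frac{1}{6 + 94}\right) \left(-4\right) = \left(-145 + \frac{1}{100}\right) \left(-4\right) = \left(- \frac{14499}{100}\right) \left(-4\right) = \frac{14499}{25}$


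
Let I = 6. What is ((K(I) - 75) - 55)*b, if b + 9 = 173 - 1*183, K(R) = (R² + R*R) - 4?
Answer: 1178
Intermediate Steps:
K(R) = -4 + 2*R² (K(R) = (R² + R²) - 4 = 2*R² - 4 = -4 + 2*R²)
b = -19 (b = -9 + (173 - 1*183) = -9 + (173 - 183) = -9 - 10 = -19)
((K(I) - 75) - 55)*b = (((-4 + 2*6²) - 75) - 55)*(-19) = (((-4 + 2*36) - 75) - 55)*(-19) = (((-4 + 72) - 75) - 55)*(-19) = ((68 - 75) - 55)*(-19) = (-7 - 55)*(-19) = -62*(-19) = 1178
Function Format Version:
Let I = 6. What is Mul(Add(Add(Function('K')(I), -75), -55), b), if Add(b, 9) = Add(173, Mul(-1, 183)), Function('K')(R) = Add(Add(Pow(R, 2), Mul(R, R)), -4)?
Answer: 1178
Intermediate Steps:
Function('K')(R) = Add(-4, Mul(2, Pow(R, 2))) (Function('K')(R) = Add(Add(Pow(R, 2), Pow(R, 2)), -4) = Add(Mul(2, Pow(R, 2)), -4) = Add(-4, Mul(2, Pow(R, 2))))
b = -19 (b = Add(-9, Add(173, Mul(-1, 183))) = Add(-9, Add(173, -183)) = Add(-9, -10) = -19)
Mul(Add(Add(Function('K')(I), -75), -55), b) = Mul(Add(Add(Add(-4, Mul(2, Pow(6, 2))), -75), -55), -19) = Mul(Add(Add(Add(-4, Mul(2, 36)), -75), -55), -19) = Mul(Add(Add(Add(-4, 72), -75), -55), -19) = Mul(Add(Add(68, -75), -55), -19) = Mul(Add(-7, -55), -19) = Mul(-62, -19) = 1178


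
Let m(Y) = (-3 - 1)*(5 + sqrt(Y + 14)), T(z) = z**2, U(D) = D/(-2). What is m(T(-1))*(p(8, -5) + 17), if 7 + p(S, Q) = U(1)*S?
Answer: -120 - 24*sqrt(15) ≈ -212.95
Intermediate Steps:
U(D) = -D/2 (U(D) = D*(-1/2) = -D/2)
p(S, Q) = -7 - S/2 (p(S, Q) = -7 + (-1/2*1)*S = -7 - S/2)
m(Y) = -20 - 4*sqrt(14 + Y) (m(Y) = -4*(5 + sqrt(14 + Y)) = -20 - 4*sqrt(14 + Y))
m(T(-1))*(p(8, -5) + 17) = (-20 - 4*sqrt(14 + (-1)**2))*((-7 - 1/2*8) + 17) = (-20 - 4*sqrt(14 + 1))*((-7 - 4) + 17) = (-20 - 4*sqrt(15))*(-11 + 17) = (-20 - 4*sqrt(15))*6 = -120 - 24*sqrt(15)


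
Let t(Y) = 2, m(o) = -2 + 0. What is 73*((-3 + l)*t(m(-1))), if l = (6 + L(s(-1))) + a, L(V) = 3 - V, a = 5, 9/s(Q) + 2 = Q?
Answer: 2044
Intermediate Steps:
s(Q) = 9/(-2 + Q)
m(o) = -2
l = 17 (l = (6 + (3 - 9/(-2 - 1))) + 5 = (6 + (3 - 9/(-3))) + 5 = (6 + (3 - 9*(-1)/3)) + 5 = (6 + (3 - 1*(-3))) + 5 = (6 + (3 + 3)) + 5 = (6 + 6) + 5 = 12 + 5 = 17)
73*((-3 + l)*t(m(-1))) = 73*((-3 + 17)*2) = 73*(14*2) = 73*28 = 2044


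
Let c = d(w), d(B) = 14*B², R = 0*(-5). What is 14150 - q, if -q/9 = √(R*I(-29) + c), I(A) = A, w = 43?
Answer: 14150 + 387*√14 ≈ 15598.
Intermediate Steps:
R = 0
c = 25886 (c = 14*43² = 14*1849 = 25886)
q = -387*√14 (q = -9*√(0*(-29) + 25886) = -9*√(0 + 25886) = -387*√14 ≈ -1448.0)
14150 - q = 14150 - (-387)*√14 = 14150 + 387*√14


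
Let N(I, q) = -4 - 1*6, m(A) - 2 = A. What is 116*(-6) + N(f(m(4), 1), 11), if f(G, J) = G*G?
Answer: -706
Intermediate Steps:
m(A) = 2 + A
f(G, J) = G**2
N(I, q) = -10 (N(I, q) = -4 - 6 = -10)
116*(-6) + N(f(m(4), 1), 11) = 116*(-6) - 10 = -696 - 10 = -706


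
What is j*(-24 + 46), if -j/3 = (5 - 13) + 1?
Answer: 462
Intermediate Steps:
j = 21 (j = -3*((5 - 13) + 1) = -3*(-8 + 1) = -3*(-7) = 21)
j*(-24 + 46) = 21*(-24 + 46) = 21*22 = 462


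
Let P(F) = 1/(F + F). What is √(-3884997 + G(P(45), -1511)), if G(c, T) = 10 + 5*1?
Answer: I*√3884982 ≈ 1971.0*I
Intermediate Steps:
P(F) = 1/(2*F)
G(c, T) = 15 (G(c, T) = 10 + 5 = 15)
√(-3884997 + G(P(45), -1511)) = √(-3884997 + 15) = √(-3884982) = I*√3884982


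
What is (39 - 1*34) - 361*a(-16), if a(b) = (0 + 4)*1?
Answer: -1439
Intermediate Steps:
a(b) = 4 (a(b) = 4*1 = 4)
(39 - 1*34) - 361*a(-16) = (39 - 1*34) - 361*4 = (39 - 34) - 1444 = 5 - 1444 = -1439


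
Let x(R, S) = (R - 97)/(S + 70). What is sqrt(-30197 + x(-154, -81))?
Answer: 26*I*sqrt(5401)/11 ≈ 173.71*I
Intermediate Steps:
x(R, S) = (-97 + R)/(70 + S)
sqrt(-30197 + x(-154, -81)) = sqrt(-30197 + (-97 - 154)/(70 - 81)) = sqrt(-30197 - 251/(-11)) = sqrt(-30197 - 1/11*(-251)) = sqrt(-30197 + 251/11) = sqrt(-331916/11) = 26*I*sqrt(5401)/11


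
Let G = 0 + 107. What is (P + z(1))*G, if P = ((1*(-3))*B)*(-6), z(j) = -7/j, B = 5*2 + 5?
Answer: 28141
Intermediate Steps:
B = 15 (B = 10 + 5 = 15)
P = 270 (P = ((1*(-3))*15)*(-6) = -3*15*(-6) = -45*(-6) = 270)
G = 107
(P + z(1))*G = (270 - 7/1)*107 = (270 - 7*1)*107 = (270 - 7)*107 = 263*107 = 28141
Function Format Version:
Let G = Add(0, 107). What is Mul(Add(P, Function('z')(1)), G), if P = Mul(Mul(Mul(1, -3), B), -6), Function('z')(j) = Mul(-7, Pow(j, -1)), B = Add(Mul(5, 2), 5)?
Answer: 28141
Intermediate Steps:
B = 15 (B = Add(10, 5) = 15)
P = 270 (P = Mul(Mul(Mul(1, -3), 15), -6) = Mul(Mul(-3, 15), -6) = Mul(-45, -6) = 270)
G = 107
Mul(Add(P, Function('z')(1)), G) = Mul(Add(270, Mul(-7, Pow(1, -1))), 107) = Mul(Add(270, Mul(-7, 1)), 107) = Mul(Add(270, -7), 107) = Mul(263, 107) = 28141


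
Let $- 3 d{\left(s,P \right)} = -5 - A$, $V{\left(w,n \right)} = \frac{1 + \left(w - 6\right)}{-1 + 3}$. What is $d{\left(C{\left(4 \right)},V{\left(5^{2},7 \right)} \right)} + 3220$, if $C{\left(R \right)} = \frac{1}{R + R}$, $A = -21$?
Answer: $\frac{9644}{3} \approx 3214.7$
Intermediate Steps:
$C{\left(R \right)} = \frac{1}{2 R}$
$V{\left(w,n \right)} = - \frac{5}{2} + \frac{w}{2}$ ($V{\left(w,n \right)} = \frac{1 + \left(w - 6\right)}{2} = \left(1 + \left(-6 + w\right)\right) \frac{1}{2} = \left(-5 + w\right) \frac{1}{2} = - \frac{5}{2} + \frac{w}{2}$)
$d{\left(s,P \right)} = - \frac{16}{3}$ ($d{\left(s,P \right)} = - \frac{-5 - -21}{3} = - \frac{-5 + 21}{3} = \left(- \frac{1}{3}\right) 16 = - \frac{16}{3}$)
$d{\left(C{\left(4 \right)},V{\left(5^{2},7 \right)} \right)} + 3220 = - \frac{16}{3} + 3220 = \frac{9644}{3}$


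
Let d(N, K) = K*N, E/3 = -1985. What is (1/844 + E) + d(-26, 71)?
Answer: -6584043/844 ≈ -7801.0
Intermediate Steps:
E = -5955 (E = 3*(-1985) = -5955)
(1/844 + E) + d(-26, 71) = (1/844 - 5955) + 71*(-26) = (1/844 - 5955) - 1846 = -5026019/844 - 1846 = -6584043/844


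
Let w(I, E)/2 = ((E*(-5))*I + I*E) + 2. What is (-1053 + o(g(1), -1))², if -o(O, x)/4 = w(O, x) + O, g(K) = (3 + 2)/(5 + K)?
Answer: 1207801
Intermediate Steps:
w(I, E) = 4 - 8*E*I (w(I, E) = 2*(((E*(-5))*I + I*E) + 2) = 2*(((-5*E)*I + E*I) + 2) = 2*((-5*E*I + E*I) + 2) = 2*(-4*E*I + 2) = 2*(2 - 4*E*I) = 4 - 8*E*I)
g(K) = 5/(5 + K)
o(O, x) = -16 - 4*O + 32*O*x (o(O, x) = -4*((4 - 8*x*O) + O) = -4*((4 - 8*O*x) + O) = -4*(4 + O - 8*O*x) = -16 - 4*O + 32*O*x)
(-1053 + o(g(1), -1))² = (-1053 + (-16 - 20/(5 + 1) + 32*(5/(5 + 1))*(-1)))² = (-1053 + (-16 - 20/6 + 32*(5/6)*(-1)))² = (-1053 + (-16 - 20/6 + 32*(5*(⅙))*(-1)))² = (-1053 + (-16 - 4*⅚ + 32*(⅚)*(-1)))² = (-1053 + (-16 - 10/3 - 80/3))² = (-1053 - 46)² = (-1099)² = 1207801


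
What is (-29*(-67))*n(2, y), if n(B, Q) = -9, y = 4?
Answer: -17487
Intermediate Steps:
(-29*(-67))*n(2, y) = -29*(-67)*(-9) = 1943*(-9) = -17487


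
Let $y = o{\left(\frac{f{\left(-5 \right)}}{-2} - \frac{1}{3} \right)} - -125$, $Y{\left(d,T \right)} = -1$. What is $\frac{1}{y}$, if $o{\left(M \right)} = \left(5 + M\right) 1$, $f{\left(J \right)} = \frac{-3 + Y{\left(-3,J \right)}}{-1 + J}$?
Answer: $\frac{3}{388} \approx 0.007732$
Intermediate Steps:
$f{\left(J \right)} = - \frac{4}{-1 + J}$ ($f{\left(J \right)} = \frac{-3 - 1}{-1 + J} = - \frac{4}{-1 + J}$)
$o{\left(M \right)} = 5 + M$
$y = \frac{388}{3}$ ($y = \left(5 + \left(\frac{\left(-4\right) \frac{1}{-1 - 5}}{-2} - \frac{1}{3}\right)\right) - -125 = \left(5 + \left(- \frac{4}{-6} \left(- \frac{1}{2}\right) - \frac{1}{3}\right)\right) + 125 = \left(5 + \left(\left(-4\right) \left(- \frac{1}{6}\right) \left(- \frac{1}{2}\right) - \frac{1}{3}\right)\right) + 125 = \left(5 + \left(\frac{2}{3} \left(- \frac{1}{2}\right) - \frac{1}{3}\right)\right) + 125 = \left(5 - \frac{2}{3}\right) + 125 = \frac{13}{3} + 125 = \frac{388}{3} \approx 129.33$)
$\frac{1}{y} = \frac{1}{\frac{388}{3}} = \frac{3}{388}$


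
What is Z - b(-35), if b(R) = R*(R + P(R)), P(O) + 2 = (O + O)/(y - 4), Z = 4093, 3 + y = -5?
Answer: 18013/6 ≈ 3002.2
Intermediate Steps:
y = -8 (y = -3 - 5 = -8)
P(O) = -2 - O/6 (P(O) = -2 + (O + O)/(-8 - 4) = -2 + (2*O)/(-12) = -2 + (2*O)*(-1/12) = -2 - O/6)
b(R) = R*(-2 + 5*R/6) (b(R) = R*(R + (-2 - R/6)) = R*(-2 + 5*R/6))
Z - b(-35) = 4093 - (-35)*(-12 + 5*(-35))/6 = 4093 - (-35)*(-12 - 175)/6 = 4093 - (-35)*(-187)/6 = 4093 - 1*6545/6 = 4093 - 6545/6 = 18013/6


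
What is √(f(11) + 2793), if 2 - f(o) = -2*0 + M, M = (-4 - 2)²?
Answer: √2759 ≈ 52.526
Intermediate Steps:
M = 36 (M = (-6)² = 36)
f(o) = -34 (f(o) = 2 - (-2*0 + 36) = 2 - (0 + 36) = 2 - 1*36 = 2 - 36 = -34)
√(f(11) + 2793) = √(-34 + 2793) = √2759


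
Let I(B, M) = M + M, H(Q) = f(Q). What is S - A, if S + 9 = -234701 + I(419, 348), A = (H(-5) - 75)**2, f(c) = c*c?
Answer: -236514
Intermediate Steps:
f(c) = c**2
H(Q) = Q**2
I(B, M) = 2*M
A = 2500 (A = ((-5)**2 - 75)**2 = (25 - 75)**2 = (-50)**2 = 2500)
S = -234014 (S = -9 + (-234701 + 2*348) = -9 + (-234701 + 696) = -9 - 234005 = -234014)
S - A = -234014 - 1*2500 = -234014 - 2500 = -236514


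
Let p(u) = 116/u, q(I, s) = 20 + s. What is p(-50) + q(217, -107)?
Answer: -2233/25 ≈ -89.320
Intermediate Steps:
p(-50) + q(217, -107) = 116/(-50) + (20 - 107) = 116*(-1/50) - 87 = -58/25 - 87 = -2233/25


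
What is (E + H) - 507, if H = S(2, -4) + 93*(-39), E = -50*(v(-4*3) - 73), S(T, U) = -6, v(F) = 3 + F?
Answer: -40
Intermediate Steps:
E = 4100 (E = -50*((3 - 4*3) - 73) = -50*((3 - 12) - 73) = -50*(-9 - 73) = -50*(-82) = 4100)
H = -3633 (H = -6 + 93*(-39) = -6 - 3627 = -3633)
(E + H) - 507 = (4100 - 3633) - 507 = 467 - 507 = -40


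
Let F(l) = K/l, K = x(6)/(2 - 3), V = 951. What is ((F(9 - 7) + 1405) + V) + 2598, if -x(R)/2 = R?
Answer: 4960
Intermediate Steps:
x(R) = -2*R
K = 12 (K = (-2*6)/(2 - 3) = -12/(-1) = -12*(-1) = 12)
F(l) = 12/l
((F(9 - 7) + 1405) + V) + 2598 = ((12/(9 - 7) + 1405) + 951) + 2598 = ((12/2 + 1405) + 951) + 2598 = ((12*(½) + 1405) + 951) + 2598 = ((6 + 1405) + 951) + 2598 = (1411 + 951) + 2598 = 2362 + 2598 = 4960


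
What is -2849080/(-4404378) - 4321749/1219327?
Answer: -7780328023981/2685188506803 ≈ -2.8975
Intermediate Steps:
-2849080/(-4404378) - 4321749/1219327 = -2849080*(-1/4404378) - 4321749*1/1219327 = 1424540/2202189 - 4321749/1219327 = -7780328023981/2685188506803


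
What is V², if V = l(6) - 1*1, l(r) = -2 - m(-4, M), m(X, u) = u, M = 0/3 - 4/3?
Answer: 25/9 ≈ 2.7778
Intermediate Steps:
M = -4/3 (M = 0*(⅓) - 4*⅓ = 0 - 4/3 = -4/3 ≈ -1.3333)
l(r) = -⅔ (l(r) = -2 - 1*(-4/3) = -2 + 4/3 = -⅔)
V = -5/3 (V = -⅔ - 1*1 = -⅔ - 1 = -5/3 ≈ -1.6667)
V² = (-5/3)² = 25/9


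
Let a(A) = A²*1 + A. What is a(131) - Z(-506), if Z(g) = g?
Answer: 17798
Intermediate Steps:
a(A) = A + A² (a(A) = A² + A = A + A²)
a(131) - Z(-506) = 131*(1 + 131) - 1*(-506) = 131*132 + 506 = 17292 + 506 = 17798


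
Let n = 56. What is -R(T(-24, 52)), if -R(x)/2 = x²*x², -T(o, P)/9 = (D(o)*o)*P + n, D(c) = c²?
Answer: 3502780899549536464635174912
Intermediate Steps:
T(o, P) = -504 - 9*P*o³ (T(o, P) = -9*((o²*o)*P + 56) = -9*(o³*P + 56) = -9*(P*o³ + 56) = -9*(56 + P*o³) = -504 - 9*P*o³)
R(x) = -2*x⁴ (R(x) = -2*x²*x² = -2*x⁴)
-R(T(-24, 52)) = -(-2)*(-504 - 9*52*(-24)³)⁴ = -(-2)*(-504 - 9*52*(-13824))⁴ = -(-2)*(-504 + 6469632)⁴ = -(-2)*6469128⁴ = -(-2)*1751390449774768232317587456 = -1*(-3502780899549536464635174912) = 3502780899549536464635174912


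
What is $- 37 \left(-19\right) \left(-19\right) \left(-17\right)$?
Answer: $227069$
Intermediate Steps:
$- 37 \left(-19\right) \left(-19\right) \left(-17\right) = - 37 \cdot 361 \left(-17\right) = \left(-37\right) \left(-6137\right) = 227069$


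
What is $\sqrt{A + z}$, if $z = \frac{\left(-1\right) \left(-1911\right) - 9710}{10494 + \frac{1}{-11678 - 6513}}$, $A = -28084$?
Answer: $\frac{i \sqrt{1023447854333820245133}}{190896353} \approx 167.58 i$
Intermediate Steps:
$z = - \frac{141871609}{190896353}$ ($z = \frac{1911 - 9710}{10494 + \frac{1}{-18191}} = - \frac{7799}{10494 - \frac{1}{18191}} = - \frac{7799}{\frac{190896353}{18191}} = \left(-7799\right) \frac{18191}{190896353} = - \frac{141871609}{190896353} \approx -0.74319$)
$\sqrt{A + z} = \sqrt{-28084 - \frac{141871609}{190896353}} = \sqrt{- \frac{5361275049261}{190896353}} = \frac{i \sqrt{1023447854333820245133}}{190896353}$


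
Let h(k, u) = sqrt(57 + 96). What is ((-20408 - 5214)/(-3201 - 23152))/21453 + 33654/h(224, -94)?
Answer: 25622/565350909 + 11218*sqrt(17)/17 ≈ 2720.8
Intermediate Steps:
h(k, u) = 3*sqrt(17) (h(k, u) = sqrt(153) = 3*sqrt(17))
((-20408 - 5214)/(-3201 - 23152))/21453 + 33654/h(224, -94) = ((-20408 - 5214)/(-3201 - 23152))/21453 + 33654/((3*sqrt(17))) = -25622/(-26353)*(1/21453) + 33654*(sqrt(17)/51) = -25622*(-1/26353)*(1/21453) + 11218*sqrt(17)/17 = (25622/26353)*(1/21453) + 11218*sqrt(17)/17 = 25622/565350909 + 11218*sqrt(17)/17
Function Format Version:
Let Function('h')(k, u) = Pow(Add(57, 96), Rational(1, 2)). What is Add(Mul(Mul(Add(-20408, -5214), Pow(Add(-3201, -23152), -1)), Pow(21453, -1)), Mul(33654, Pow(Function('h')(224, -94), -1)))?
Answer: Add(Rational(25622, 565350909), Mul(Rational(11218, 17), Pow(17, Rational(1, 2)))) ≈ 2720.8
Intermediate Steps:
Function('h')(k, u) = Mul(3, Pow(17, Rational(1, 2))) (Function('h')(k, u) = Pow(153, Rational(1, 2)) = Mul(3, Pow(17, Rational(1, 2))))
Add(Mul(Mul(Add(-20408, -5214), Pow(Add(-3201, -23152), -1)), Pow(21453, -1)), Mul(33654, Pow(Function('h')(224, -94), -1))) = Add(Mul(Mul(Add(-20408, -5214), Pow(Add(-3201, -23152), -1)), Pow(21453, -1)), Mul(33654, Pow(Mul(3, Pow(17, Rational(1, 2))), -1))) = Add(Mul(Mul(-25622, Pow(-26353, -1)), Rational(1, 21453)), Mul(33654, Mul(Rational(1, 51), Pow(17, Rational(1, 2))))) = Add(Mul(Mul(-25622, Rational(-1, 26353)), Rational(1, 21453)), Mul(Rational(11218, 17), Pow(17, Rational(1, 2)))) = Add(Mul(Rational(25622, 26353), Rational(1, 21453)), Mul(Rational(11218, 17), Pow(17, Rational(1, 2)))) = Add(Rational(25622, 565350909), Mul(Rational(11218, 17), Pow(17, Rational(1, 2))))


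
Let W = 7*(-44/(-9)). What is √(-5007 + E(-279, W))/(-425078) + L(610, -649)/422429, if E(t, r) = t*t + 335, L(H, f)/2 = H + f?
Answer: -78/422429 - √73169/425078 ≈ -0.00082099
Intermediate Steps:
W = 308/9 (W = 7*(-44*(-⅑)) = 7*(44/9) = 308/9 ≈ 34.222)
L(H, f) = 2*H + 2*f (L(H, f) = 2*(H + f) = 2*H + 2*f)
E(t, r) = 335 + t² (E(t, r) = t² + 335 = 335 + t²)
√(-5007 + E(-279, W))/(-425078) + L(610, -649)/422429 = √(-5007 + (335 + (-279)²))/(-425078) + (2*610 + 2*(-649))/422429 = √(-5007 + (335 + 77841))*(-1/425078) + (1220 - 1298)*(1/422429) = √(-5007 + 78176)*(-1/425078) - 78*1/422429 = √73169*(-1/425078) - 78/422429 = -√73169/425078 - 78/422429 = -78/422429 - √73169/425078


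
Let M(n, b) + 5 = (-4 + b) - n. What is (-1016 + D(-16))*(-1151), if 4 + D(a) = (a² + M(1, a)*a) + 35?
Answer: 360263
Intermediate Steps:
M(n, b) = -9 + b - n (M(n, b) = -5 + ((-4 + b) - n) = -5 + (-4 + b - n) = -9 + b - n)
D(a) = 31 + a² + a*(-10 + a) (D(a) = -4 + ((a² + (-9 + a - 1*1)*a) + 35) = -4 + ((a² + (-9 + a - 1)*a) + 35) = -4 + ((a² + (-10 + a)*a) + 35) = -4 + ((a² + a*(-10 + a)) + 35) = -4 + (35 + a² + a*(-10 + a)) = 31 + a² + a*(-10 + a))
(-1016 + D(-16))*(-1151) = (-1016 + (31 + (-16)² - 16*(-10 - 16)))*(-1151) = (-1016 + (31 + 256 - 16*(-26)))*(-1151) = (-1016 + (31 + 256 + 416))*(-1151) = (-1016 + 703)*(-1151) = -313*(-1151) = 360263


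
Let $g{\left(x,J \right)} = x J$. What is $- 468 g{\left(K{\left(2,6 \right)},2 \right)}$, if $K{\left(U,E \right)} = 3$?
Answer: $-2808$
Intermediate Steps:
$g{\left(x,J \right)} = J x$
$- 468 g{\left(K{\left(2,6 \right)},2 \right)} = - 468 \cdot 2 \cdot 3 = \left(-468\right) 6 = -2808$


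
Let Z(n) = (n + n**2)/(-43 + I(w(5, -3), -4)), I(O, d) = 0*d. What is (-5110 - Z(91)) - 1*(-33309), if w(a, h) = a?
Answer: 1220929/43 ≈ 28394.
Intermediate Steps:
I(O, d) = 0
Z(n) = -n/43 - n**2/43 (Z(n) = (n + n**2)/(-43 + 0) = (n + n**2)/(-43) = (n + n**2)*(-1/43) = -n/43 - n**2/43)
(-5110 - Z(91)) - 1*(-33309) = (-5110 - (-1)*91*(1 + 91)/43) - 1*(-33309) = (-5110 - (-1)*91*92/43) + 33309 = (-5110 - 1*(-8372/43)) + 33309 = (-5110 + 8372/43) + 33309 = -211358/43 + 33309 = 1220929/43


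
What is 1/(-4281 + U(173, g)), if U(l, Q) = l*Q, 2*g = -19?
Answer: -2/11849 ≈ -0.00016879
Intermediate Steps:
g = -19/2 (g = (½)*(-19) = -19/2 ≈ -9.5000)
U(l, Q) = Q*l
1/(-4281 + U(173, g)) = 1/(-4281 - 19/2*173) = 1/(-4281 - 3287/2) = 1/(-11849/2) = -2/11849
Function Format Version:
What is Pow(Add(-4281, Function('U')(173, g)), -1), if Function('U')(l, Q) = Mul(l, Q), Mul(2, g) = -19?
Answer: Rational(-2, 11849) ≈ -0.00016879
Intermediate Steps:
g = Rational(-19, 2) (g = Mul(Rational(1, 2), -19) = Rational(-19, 2) ≈ -9.5000)
Function('U')(l, Q) = Mul(Q, l)
Pow(Add(-4281, Function('U')(173, g)), -1) = Pow(Add(-4281, Mul(Rational(-19, 2), 173)), -1) = Pow(Add(-4281, Rational(-3287, 2)), -1) = Pow(Rational(-11849, 2), -1) = Rational(-2, 11849)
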